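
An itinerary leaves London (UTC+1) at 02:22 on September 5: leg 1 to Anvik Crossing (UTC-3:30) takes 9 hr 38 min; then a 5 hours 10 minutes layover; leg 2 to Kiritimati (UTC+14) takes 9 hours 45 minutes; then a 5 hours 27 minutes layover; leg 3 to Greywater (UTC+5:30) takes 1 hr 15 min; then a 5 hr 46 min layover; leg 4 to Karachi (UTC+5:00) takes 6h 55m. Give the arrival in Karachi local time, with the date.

02:18 on September 7

Convert departure to UTC: 02:22 − 1:00 = 01:22 UTC on Sep 5.
Add 9 hours 38 minutes leg 1 → 11:00 UTC.
Add 5 hours 10 minutes layover in Anvik Crossing → 16:10 UTC.
Add 9 hours 45 minutes leg 2 → 01:55 UTC (Sep 6).
Add 5 hours 27 minutes layover in Kiritimati → 07:22 UTC.
Add 1 hour 15 minutes leg 3 → 08:37 UTC.
Add 5 hours and 46 minutes layover in Greywater → 14:23 UTC.
Add 6 hours 55 minutes leg 4 → 21:18 UTC.
Karachi is UTC+5:00, so local arrival = 21:18 + 5:00 = 02:18 on Sep 7.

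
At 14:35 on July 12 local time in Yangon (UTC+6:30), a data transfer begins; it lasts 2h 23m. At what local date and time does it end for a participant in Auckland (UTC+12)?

Convert start to UTC: 14:35 − 6:30 = 08:05 UTC on Jul 12.
Add 2 hours and 23 minutes duration → 10:28 UTC.
Auckland is UTC+12:00, so local end time = 10:28 + 12:00 = 22:28 on Jul 12.

22:28 on July 12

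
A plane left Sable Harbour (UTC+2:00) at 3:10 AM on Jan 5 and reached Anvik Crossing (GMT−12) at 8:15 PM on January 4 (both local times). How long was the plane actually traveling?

7 hours 5 minutes

Departure in UTC: 3:10 AM − 2:00 = 1:10 AM on Jan 5.
Arrival in UTC: 8:15 PM + 12:00 = 8:15 AM on Jan 5.
Elapsed = 8:15 AM − 1:10 AM = 7 hours 5 minutes.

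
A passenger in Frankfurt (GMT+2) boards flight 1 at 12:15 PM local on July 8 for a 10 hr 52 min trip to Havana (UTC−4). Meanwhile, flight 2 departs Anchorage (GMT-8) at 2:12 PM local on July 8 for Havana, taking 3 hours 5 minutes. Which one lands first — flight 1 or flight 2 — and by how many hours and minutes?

the first, by 4 hours 10 minutes

Flight 1 in UTC: 12:15 PM − 2:00 = 10:15 AM on Jul 8.
+10 hours and 52 minutes → arrive 9:07 PM UTC on Jul 8.
Flight 2 in UTC: 2:12 PM + 8:00 = 10:12 PM on Jul 8.
+3 hours and 5 minutes → arrive 1:17 AM UTC on Jul 9.
Flight 1 lands earlier by 4 hours 10 minutes.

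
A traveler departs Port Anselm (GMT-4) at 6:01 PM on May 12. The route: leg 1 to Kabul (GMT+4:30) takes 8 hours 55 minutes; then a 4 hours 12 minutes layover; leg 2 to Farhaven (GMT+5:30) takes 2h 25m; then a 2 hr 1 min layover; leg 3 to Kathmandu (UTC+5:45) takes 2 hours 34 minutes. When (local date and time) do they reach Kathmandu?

11:53 PM on May 13

Convert departure to UTC: 6:01 PM + 4:00 = 10:01 PM UTC on May 12.
Add 8 hours 55 minutes leg 1 → 6:56 AM UTC (May 13).
Add 4 hours and 12 minutes layover in Kabul → 11:08 AM UTC.
Add 2 hours 25 minutes leg 2 → 1:33 PM UTC.
Add 2 hours 1 minute layover in Farhaven → 3:34 PM UTC.
Add 2 hours 34 minutes leg 3 → 6:08 PM UTC.
Kathmandu is UTC+5:45, so local arrival = 6:08 PM + 5:45 = 11:53 PM on May 13.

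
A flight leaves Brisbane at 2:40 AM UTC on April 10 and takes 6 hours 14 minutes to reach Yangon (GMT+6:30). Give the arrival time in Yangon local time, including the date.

3:24 PM on Apr 10

Departure is given in UTC: 2:40 AM on Apr 10.
Add 6 hours 14 minutes → 8:54 AM UTC.
Yangon is UTC+6:30: 8:54 AM + 6:30 = 3:24 PM on Apr 10.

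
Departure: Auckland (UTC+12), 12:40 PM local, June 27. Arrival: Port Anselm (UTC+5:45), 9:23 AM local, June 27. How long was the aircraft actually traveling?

2 hours 58 minutes

Departure in UTC: 12:40 PM − 12:00 = 12:40 AM on Jun 27.
Arrival in UTC: 9:23 AM − 5:45 = 3:38 AM on Jun 27.
Elapsed = 3:38 AM − 12:40 AM = 2 hours 58 minutes.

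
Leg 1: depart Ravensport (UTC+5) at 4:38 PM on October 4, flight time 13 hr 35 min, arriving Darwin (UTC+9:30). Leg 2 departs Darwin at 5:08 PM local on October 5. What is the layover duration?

Convert departure to UTC: 4:38 PM − 5:00 = 11:38 AM UTC on Oct 4.
Add 13 hours 35 minutes flight time → 1:13 AM UTC (Oct 5).
Darwin is UTC+9:30, so local arrival = 1:13 AM + 9:30 = 10:43 AM on Oct 5.
Layover = 5:08 PM − 10:43 AM = 6 hours 25 minutes.

6 hours 25 minutes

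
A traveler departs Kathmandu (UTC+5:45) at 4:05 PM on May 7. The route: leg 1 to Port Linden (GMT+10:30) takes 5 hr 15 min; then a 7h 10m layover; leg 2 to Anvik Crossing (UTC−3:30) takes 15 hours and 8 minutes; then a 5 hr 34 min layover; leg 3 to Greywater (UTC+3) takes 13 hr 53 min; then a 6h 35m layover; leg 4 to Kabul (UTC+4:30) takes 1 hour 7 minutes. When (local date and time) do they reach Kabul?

9:32 PM on May 9

Convert departure to UTC: 4:05 PM − 5:45 = 10:20 AM UTC on May 7.
Add 5 hours 15 minutes leg 1 → 3:35 PM UTC.
Add 7 hours 10 minutes layover in Port Linden → 10:45 PM UTC.
Add 15 hours and 8 minutes leg 2 → 1:53 PM UTC (May 8).
Add 5 hours and 34 minutes layover in Anvik Crossing → 7:27 PM UTC.
Add 13 hours 53 minutes leg 3 → 9:20 AM UTC (May 9).
Add 6 hours and 35 minutes layover in Greywater → 3:55 PM UTC.
Add 1 hour and 7 minutes leg 4 → 5:02 PM UTC.
Kabul is UTC+4:30, so local arrival = 5:02 PM + 4:30 = 9:32 PM on May 9.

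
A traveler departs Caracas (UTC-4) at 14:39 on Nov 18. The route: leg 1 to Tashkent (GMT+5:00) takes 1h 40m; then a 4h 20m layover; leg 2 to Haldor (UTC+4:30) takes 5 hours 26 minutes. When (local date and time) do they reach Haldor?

Convert departure to UTC: 14:39 + 4:00 = 18:39 UTC on Nov 18.
Add 1 hour 40 minutes leg 1 → 20:19 UTC.
Add 4 hours and 20 minutes layover in Tashkent → 00:39 UTC (Nov 19).
Add 5 hours and 26 minutes leg 2 → 06:05 UTC.
Haldor is UTC+4:30, so local arrival = 06:05 + 4:30 = 10:35 on Nov 19.

10:35 on November 19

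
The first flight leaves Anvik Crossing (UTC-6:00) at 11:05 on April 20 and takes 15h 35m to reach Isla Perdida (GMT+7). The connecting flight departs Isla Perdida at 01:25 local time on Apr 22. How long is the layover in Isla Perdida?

Convert departure to UTC: 11:05 + 6:00 = 17:05 UTC on Apr 20.
Add 15 hours and 35 minutes flight time → 08:40 UTC (Apr 21).
Isla Perdida is UTC+7:00, so local arrival = 08:40 + 7:00 = 15:40 on Apr 21.
Layover = 01:25 − 15:40 (+1 day) = 9 hours 45 minutes.

9 hours 45 minutes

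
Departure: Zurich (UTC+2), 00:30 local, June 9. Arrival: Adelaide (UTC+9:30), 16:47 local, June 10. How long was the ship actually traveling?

32 hours 47 minutes

Adelaide is 7:30 ahead of Zurich.
Clock-face elapsed time (ignoring zones) is 40 hours 17 minutes.
Actual elapsed = 40 hours 17 minutes − 7:30 = 32 hours 47 minutes.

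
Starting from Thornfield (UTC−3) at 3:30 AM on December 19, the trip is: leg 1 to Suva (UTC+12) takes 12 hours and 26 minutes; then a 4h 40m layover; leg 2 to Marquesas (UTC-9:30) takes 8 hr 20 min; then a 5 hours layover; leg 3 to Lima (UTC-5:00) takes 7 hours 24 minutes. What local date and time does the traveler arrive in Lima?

Convert departure to UTC: 3:30 AM + 3:00 = 6:30 AM UTC on Dec 19.
Add 12 hours 26 minutes leg 1 → 6:56 PM UTC.
Add 4 hours 40 minutes layover in Suva → 11:36 PM UTC.
Add 8 hours and 20 minutes leg 2 → 7:56 AM UTC (Dec 20).
Add 5 hours layover in Marquesas → 12:56 PM UTC.
Add 7 hours 24 minutes leg 3 → 8:20 PM UTC.
Lima is UTC−5:00, so local arrival = 8:20 PM − 5:00 = 3:20 PM on Dec 20.

3:20 PM on December 20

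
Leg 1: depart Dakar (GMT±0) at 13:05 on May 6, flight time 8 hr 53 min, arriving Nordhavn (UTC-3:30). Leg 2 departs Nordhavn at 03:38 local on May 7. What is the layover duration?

9 hours 10 minutes

Dakar is at UTC+0, so departure is already 13:05 UTC on May 6.
Add 8 hours 53 minutes flight time → 21:58 UTC.
Nordhavn is UTC−3:30, so local arrival = 21:58 − 3:30 = 18:28 on May 6.
Layover = 03:38 − 18:28 (+1 day) = 9 hours 10 minutes.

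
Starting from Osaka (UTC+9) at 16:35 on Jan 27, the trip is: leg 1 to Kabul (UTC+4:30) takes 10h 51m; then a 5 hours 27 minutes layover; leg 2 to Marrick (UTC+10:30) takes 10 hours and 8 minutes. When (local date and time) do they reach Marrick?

Convert departure to UTC: 16:35 − 9:00 = 07:35 UTC on Jan 27.
Add 10 hours 51 minutes leg 1 → 18:26 UTC.
Add 5 hours and 27 minutes layover in Kabul → 23:53 UTC.
Add 10 hours 8 minutes leg 2 → 10:01 UTC (Jan 28).
Marrick is UTC+10:30, so local arrival = 10:01 + 10:30 = 20:31 on Jan 28.

20:31 on January 28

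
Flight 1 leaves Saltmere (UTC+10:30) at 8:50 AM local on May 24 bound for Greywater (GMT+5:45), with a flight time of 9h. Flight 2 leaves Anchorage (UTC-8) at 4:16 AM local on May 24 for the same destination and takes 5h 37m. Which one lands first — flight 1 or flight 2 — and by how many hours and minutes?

Flight 1 in UTC: 8:50 AM − 10:30 = 10:20 PM on May 23.
+9 hours → arrive 7:20 AM UTC on May 24.
Flight 2 in UTC: 4:16 AM + 8:00 = 12:16 PM on May 24.
+5 hours and 37 minutes → arrive 5:53 PM UTC on May 24.
Flight 1 lands earlier by 10 hours 33 minutes.

the first, by 10 hours 33 minutes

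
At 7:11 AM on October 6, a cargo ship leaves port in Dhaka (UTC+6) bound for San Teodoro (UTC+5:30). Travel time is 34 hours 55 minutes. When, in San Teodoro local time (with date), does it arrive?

Convert departure to UTC: 7:11 AM − 6:00 = 1:11 AM UTC on Oct 6.
Add 34 hours and 55 minutes travel time → 12:06 PM UTC (Oct 7).
San Teodoro is UTC+5:30, so local arrival = 12:06 PM + 5:30 = 5:36 PM on Oct 7.

5:36 PM on Oct 7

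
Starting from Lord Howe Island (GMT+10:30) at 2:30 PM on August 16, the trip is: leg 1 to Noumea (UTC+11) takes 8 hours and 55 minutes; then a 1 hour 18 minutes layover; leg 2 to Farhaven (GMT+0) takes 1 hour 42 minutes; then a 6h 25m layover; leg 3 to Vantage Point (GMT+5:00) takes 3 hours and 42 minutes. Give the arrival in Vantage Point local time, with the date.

7:02 AM on Aug 17

Convert departure to UTC: 2:30 PM − 10:30 = 4:00 AM UTC on Aug 16.
Add 8 hours and 55 minutes leg 1 → 12:55 PM UTC.
Add 1 hour 18 minutes layover in Noumea → 2:13 PM UTC.
Add 1 hour 42 minutes leg 2 → 3:55 PM UTC.
Add 6 hours and 25 minutes layover in Farhaven → 10:20 PM UTC.
Add 3 hours 42 minutes leg 3 → 2:02 AM UTC (Aug 17).
Vantage Point is UTC+5:00, so local arrival = 2:02 AM + 5:00 = 7:02 AM on Aug 17.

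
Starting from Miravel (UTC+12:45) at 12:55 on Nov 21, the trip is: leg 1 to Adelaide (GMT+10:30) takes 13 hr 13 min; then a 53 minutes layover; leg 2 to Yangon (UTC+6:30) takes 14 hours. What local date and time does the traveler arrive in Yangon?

Convert departure to UTC: 12:55 − 12:45 = 00:10 UTC on Nov 21.
Add 13 hours 13 minutes leg 1 → 13:23 UTC.
Add 53 minutes layover in Adelaide → 14:16 UTC.
Add 14 hours leg 2 → 04:16 UTC (Nov 22).
Yangon is UTC+6:30, so local arrival = 04:16 + 6:30 = 10:46 on Nov 22.

10:46 on November 22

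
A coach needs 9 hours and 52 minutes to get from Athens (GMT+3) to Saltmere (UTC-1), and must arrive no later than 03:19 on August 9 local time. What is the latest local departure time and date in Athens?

Target arrival in UTC: 03:19 + 1:00 = 04:19 on Aug 9.
Subtract 9 hours and 52 minutes → departure 18:27 UTC on Aug 8.
Athens is UTC+3:00: 18:27 + 3:00 = 21:27 on Aug 8.

21:27 on Aug 8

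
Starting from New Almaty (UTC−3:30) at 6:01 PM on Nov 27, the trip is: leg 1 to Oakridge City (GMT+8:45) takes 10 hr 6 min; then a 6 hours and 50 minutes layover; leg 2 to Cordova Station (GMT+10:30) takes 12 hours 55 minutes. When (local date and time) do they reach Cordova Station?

Convert departure to UTC: 6:01 PM + 3:30 = 9:31 PM UTC on Nov 27.
Add 10 hours and 6 minutes leg 1 → 7:37 AM UTC (Nov 28).
Add 6 hours 50 minutes layover in Oakridge City → 2:27 PM UTC.
Add 12 hours 55 minutes leg 2 → 3:22 AM UTC (Nov 29).
Cordova Station is UTC+10:30, so local arrival = 3:22 AM + 10:30 = 1:52 PM on Nov 29.

1:52 PM on November 29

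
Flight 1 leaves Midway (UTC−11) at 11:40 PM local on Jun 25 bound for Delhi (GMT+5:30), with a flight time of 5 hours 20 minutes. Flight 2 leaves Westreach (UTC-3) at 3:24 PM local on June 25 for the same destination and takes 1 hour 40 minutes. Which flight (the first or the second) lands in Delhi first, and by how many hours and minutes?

Flight 1 in UTC: 11:40 PM + 11:00 = 10:40 AM on Jun 26.
+5 hours 20 minutes → arrive 4:00 PM UTC on Jun 26.
Flight 2 in UTC: 3:24 PM + 3:00 = 6:24 PM on Jun 25.
+1 hour and 40 minutes → arrive 8:04 PM UTC on Jun 25.
Flight 2 lands earlier by 19 hours 56 minutes.

the second, by 19 hours 56 minutes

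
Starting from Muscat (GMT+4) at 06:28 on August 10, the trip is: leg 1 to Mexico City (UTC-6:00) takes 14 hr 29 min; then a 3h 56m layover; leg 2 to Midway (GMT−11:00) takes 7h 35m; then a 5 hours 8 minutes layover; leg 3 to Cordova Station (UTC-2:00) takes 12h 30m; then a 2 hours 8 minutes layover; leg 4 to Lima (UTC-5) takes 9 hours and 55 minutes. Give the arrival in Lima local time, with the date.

05:09 on August 12

Convert departure to UTC: 06:28 − 4:00 = 02:28 UTC on Aug 10.
Add 14 hours and 29 minutes leg 1 → 16:57 UTC.
Add 3 hours and 56 minutes layover in Mexico City → 20:53 UTC.
Add 7 hours and 35 minutes leg 2 → 04:28 UTC (Aug 11).
Add 5 hours 8 minutes layover in Midway → 09:36 UTC.
Add 12 hours 30 minutes leg 3 → 22:06 UTC.
Add 2 hours 8 minutes layover in Cordova Station → 00:14 UTC (Aug 12).
Add 9 hours and 55 minutes leg 4 → 10:09 UTC.
Lima is UTC−5:00, so local arrival = 10:09 − 5:00 = 05:09 on Aug 12.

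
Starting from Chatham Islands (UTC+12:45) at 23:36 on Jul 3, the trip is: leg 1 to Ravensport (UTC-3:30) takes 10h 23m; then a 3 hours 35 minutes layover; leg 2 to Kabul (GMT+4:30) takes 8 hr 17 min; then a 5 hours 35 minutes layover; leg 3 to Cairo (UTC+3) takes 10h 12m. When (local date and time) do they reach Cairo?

Convert departure to UTC: 23:36 − 12:45 = 10:51 UTC on Jul 3.
Add 10 hours and 23 minutes leg 1 → 21:14 UTC.
Add 3 hours and 35 minutes layover in Ravensport → 00:49 UTC (Jul 4).
Add 8 hours 17 minutes leg 2 → 09:06 UTC.
Add 5 hours 35 minutes layover in Kabul → 14:41 UTC.
Add 10 hours 12 minutes leg 3 → 00:53 UTC (Jul 5).
Cairo is UTC+3:00, so local arrival = 00:53 + 3:00 = 03:53 on Jul 5.

03:53 on July 5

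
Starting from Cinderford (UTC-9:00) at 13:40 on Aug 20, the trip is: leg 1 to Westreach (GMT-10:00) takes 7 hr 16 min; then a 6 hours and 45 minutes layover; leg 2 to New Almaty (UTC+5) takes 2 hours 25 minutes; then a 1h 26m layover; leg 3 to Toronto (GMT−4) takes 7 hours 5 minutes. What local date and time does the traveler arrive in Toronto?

Convert departure to UTC: 13:40 + 9:00 = 22:40 UTC on Aug 20.
Add 7 hours and 16 minutes leg 1 → 05:56 UTC (Aug 21).
Add 6 hours 45 minutes layover in Westreach → 12:41 UTC.
Add 2 hours and 25 minutes leg 2 → 15:06 UTC.
Add 1 hour and 26 minutes layover in New Almaty → 16:32 UTC.
Add 7 hours and 5 minutes leg 3 → 23:37 UTC.
Toronto is UTC−4:00, so local arrival = 23:37 − 4:00 = 19:37 on Aug 21.

19:37 on Aug 21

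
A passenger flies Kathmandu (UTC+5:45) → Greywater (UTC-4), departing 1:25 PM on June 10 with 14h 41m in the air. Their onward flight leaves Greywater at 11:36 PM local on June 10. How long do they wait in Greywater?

Convert departure to UTC: 1:25 PM − 5:45 = 7:40 AM UTC on Jun 10.
Add 14 hours and 41 minutes flight time → 10:21 PM UTC.
Greywater is UTC−4:00, so local arrival = 10:21 PM − 4:00 = 6:21 PM on Jun 10.
Layover = 11:36 PM − 6:21 PM = 5 hours 15 minutes.

5 hours 15 minutes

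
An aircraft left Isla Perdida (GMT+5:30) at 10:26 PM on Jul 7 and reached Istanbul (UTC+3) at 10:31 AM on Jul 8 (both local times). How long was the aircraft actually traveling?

14 hours 35 minutes

Departure in UTC: 10:26 PM − 5:30 = 4:56 PM on Jul 7.
Arrival in UTC: 10:31 AM − 3:00 = 7:31 AM on Jul 8.
Elapsed = 7:31 AM − 4:56 PM (+1 day) = 14 hours 35 minutes.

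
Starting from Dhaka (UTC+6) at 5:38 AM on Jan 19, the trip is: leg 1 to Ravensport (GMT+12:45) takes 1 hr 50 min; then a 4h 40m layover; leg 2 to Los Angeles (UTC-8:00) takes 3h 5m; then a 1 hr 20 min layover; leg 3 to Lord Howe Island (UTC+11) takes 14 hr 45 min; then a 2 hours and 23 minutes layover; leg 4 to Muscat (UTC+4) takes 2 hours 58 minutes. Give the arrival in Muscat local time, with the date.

10:39 AM on January 20

Convert departure to UTC: 5:38 AM − 6:00 = 11:38 PM UTC on Jan 18.
Add 1 hour 50 minutes leg 1 → 1:28 AM UTC (Jan 19).
Add 4 hours and 40 minutes layover in Ravensport → 6:08 AM UTC.
Add 3 hours 5 minutes leg 2 → 9:13 AM UTC.
Add 1 hour and 20 minutes layover in Los Angeles → 10:33 AM UTC.
Add 14 hours 45 minutes leg 3 → 1:18 AM UTC (Jan 20).
Add 2 hours 23 minutes layover in Lord Howe Island → 3:41 AM UTC.
Add 2 hours and 58 minutes leg 4 → 6:39 AM UTC.
Muscat is UTC+4:00, so local arrival = 6:39 AM + 4:00 = 10:39 AM on Jan 20.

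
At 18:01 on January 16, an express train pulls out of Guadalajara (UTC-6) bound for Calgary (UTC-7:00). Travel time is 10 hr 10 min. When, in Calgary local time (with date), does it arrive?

03:11 on Jan 17

Convert departure to UTC: 18:01 + 6:00 = 00:01 UTC on Jan 17.
Add 10 hours and 10 minutes travel time → 10:11 UTC.
Calgary is UTC−7:00, so local arrival = 10:11 − 7:00 = 03:11 on Jan 17.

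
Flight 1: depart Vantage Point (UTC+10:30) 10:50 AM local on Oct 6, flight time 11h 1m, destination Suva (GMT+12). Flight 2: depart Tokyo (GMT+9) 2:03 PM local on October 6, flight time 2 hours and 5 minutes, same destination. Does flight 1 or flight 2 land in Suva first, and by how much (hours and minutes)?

Flight 1 in UTC: 10:50 AM − 10:30 = 12:20 AM on Oct 6.
+11 hours 1 minute → arrive 11:21 AM UTC on Oct 6.
Flight 2 in UTC: 2:03 PM − 9:00 = 5:03 AM on Oct 6.
+2 hours and 5 minutes → arrive 7:08 AM UTC on Oct 6.
Flight 2 lands earlier by 4 hours 13 minutes.

the second, by 4 hours 13 minutes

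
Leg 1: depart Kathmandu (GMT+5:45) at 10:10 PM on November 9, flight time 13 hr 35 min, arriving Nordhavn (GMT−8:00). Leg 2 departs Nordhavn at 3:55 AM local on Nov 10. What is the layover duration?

5 hours 55 minutes

Convert departure to UTC: 10:10 PM − 5:45 = 4:25 PM UTC on Nov 9.
Add 13 hours 35 minutes flight time → 6:00 AM UTC (Nov 10).
Nordhavn is UTC−8:00, so local arrival = 6:00 AM − 8:00 = 10:00 PM on Nov 9.
Layover = 3:55 AM − 10:00 PM (+1 day) = 5 hours 55 minutes.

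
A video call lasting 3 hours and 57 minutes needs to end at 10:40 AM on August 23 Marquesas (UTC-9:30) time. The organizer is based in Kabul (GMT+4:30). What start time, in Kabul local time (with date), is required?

8:43 PM on August 23

Target end time in UTC: 10:40 AM + 9:30 = 8:10 PM on Aug 23.
Subtract 3 hours 57 minutes → start 4:13 PM UTC on Aug 23.
Kabul is UTC+4:30: 4:13 PM + 4:30 = 8:43 PM on Aug 23.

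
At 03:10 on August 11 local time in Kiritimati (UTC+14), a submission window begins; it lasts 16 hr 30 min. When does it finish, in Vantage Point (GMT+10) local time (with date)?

Vantage Point is 4:00 behind Kiritimati.
After 16 hours and 30 minutes it is 19:40 in Kiritimati.
Shift by the zone difference: 19:40 − 4:00 = 15:40 on Aug 11 in Vantage Point.

15:40 on Aug 11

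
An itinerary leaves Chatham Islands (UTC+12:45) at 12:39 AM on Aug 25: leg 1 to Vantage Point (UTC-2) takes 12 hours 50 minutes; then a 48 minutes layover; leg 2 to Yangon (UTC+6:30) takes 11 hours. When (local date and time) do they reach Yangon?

Convert departure to UTC: 12:39 AM − 12:45 = 11:54 AM UTC on Aug 24.
Add 12 hours and 50 minutes leg 1 → 12:44 AM UTC (Aug 25).
Add 48 minutes layover in Vantage Point → 1:32 AM UTC.
Add 11 hours leg 2 → 12:32 PM UTC.
Yangon is UTC+6:30, so local arrival = 12:32 PM + 6:30 = 7:02 PM on Aug 25.

7:02 PM on August 25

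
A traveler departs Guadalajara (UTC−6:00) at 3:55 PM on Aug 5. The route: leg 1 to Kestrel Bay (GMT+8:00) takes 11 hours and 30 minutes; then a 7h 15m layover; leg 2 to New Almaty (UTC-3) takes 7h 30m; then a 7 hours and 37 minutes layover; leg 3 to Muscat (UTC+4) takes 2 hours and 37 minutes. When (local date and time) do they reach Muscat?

2:24 PM on August 7

Convert departure to UTC: 3:55 PM + 6:00 = 9:55 PM UTC on Aug 5.
Add 11 hours and 30 minutes leg 1 → 9:25 AM UTC (Aug 6).
Add 7 hours and 15 minutes layover in Kestrel Bay → 4:40 PM UTC.
Add 7 hours 30 minutes leg 2 → 12:10 AM UTC (Aug 7).
Add 7 hours 37 minutes layover in New Almaty → 7:47 AM UTC.
Add 2 hours 37 minutes leg 3 → 10:24 AM UTC.
Muscat is UTC+4:00, so local arrival = 10:24 AM + 4:00 = 2:24 PM on Aug 7.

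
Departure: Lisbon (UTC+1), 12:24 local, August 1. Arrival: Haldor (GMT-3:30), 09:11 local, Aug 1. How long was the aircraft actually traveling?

Departure in UTC: 12:24 − 1:00 = 11:24 on Aug 1.
Arrival in UTC: 09:11 + 3:30 = 12:41 on Aug 1.
Elapsed = 12:41 − 11:24 = 1 hour 17 minutes.

1 hour 17 minutes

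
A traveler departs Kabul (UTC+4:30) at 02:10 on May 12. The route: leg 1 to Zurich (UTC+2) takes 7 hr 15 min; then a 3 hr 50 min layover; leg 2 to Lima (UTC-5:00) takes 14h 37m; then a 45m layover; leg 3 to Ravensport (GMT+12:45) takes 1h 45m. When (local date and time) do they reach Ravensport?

14:37 on May 13

Convert departure to UTC: 02:10 − 4:30 = 21:40 UTC on May 11.
Add 7 hours and 15 minutes leg 1 → 04:55 UTC (May 12).
Add 3 hours 50 minutes layover in Zurich → 08:45 UTC.
Add 14 hours 37 minutes leg 2 → 23:22 UTC.
Add 45 minutes layover in Lima → 00:07 UTC (May 13).
Add 1 hour and 45 minutes leg 3 → 01:52 UTC.
Ravensport is UTC+12:45, so local arrival = 01:52 + 12:45 = 14:37 on May 13.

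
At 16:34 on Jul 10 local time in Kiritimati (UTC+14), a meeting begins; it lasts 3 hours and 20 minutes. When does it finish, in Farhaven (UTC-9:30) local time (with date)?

Convert start to UTC: 16:34 − 14:00 = 02:34 UTC on Jul 10.
Add 3 hours and 20 minutes duration → 05:54 UTC.
Farhaven is UTC−9:30, so local end time = 05:54 − 9:30 = 20:24 on Jul 9.

20:24 on July 9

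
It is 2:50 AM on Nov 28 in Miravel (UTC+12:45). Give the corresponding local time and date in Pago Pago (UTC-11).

3:05 AM on November 27

In UTC: 2:50 AM − 12:45 = 2:05 PM on Nov 27.
Pago Pago is UTC−11:00: 2:05 PM − 11:00 = 3:05 AM on Nov 27.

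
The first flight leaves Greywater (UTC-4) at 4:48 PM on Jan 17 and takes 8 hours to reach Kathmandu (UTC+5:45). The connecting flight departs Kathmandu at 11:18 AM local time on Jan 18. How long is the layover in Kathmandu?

Convert departure to UTC: 4:48 PM + 4:00 = 8:48 PM UTC on Jan 17.
Add 8 hours flight time → 4:48 AM UTC (Jan 18).
Kathmandu is UTC+5:45, so local arrival = 4:48 AM + 5:45 = 10:33 AM on Jan 18.
Layover = 11:18 AM − 10:33 AM = 45 minutes.

45 minutes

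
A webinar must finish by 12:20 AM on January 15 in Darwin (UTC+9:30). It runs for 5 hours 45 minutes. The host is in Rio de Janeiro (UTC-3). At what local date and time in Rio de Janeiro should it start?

Target end time in UTC: 12:20 AM − 9:30 = 2:50 PM on Jan 14.
Subtract 5 hours 45 minutes → start 9:05 AM UTC on Jan 14.
Rio de Janeiro is UTC−3:00: 9:05 AM − 3:00 = 6:05 AM on Jan 14.

6:05 AM on Jan 14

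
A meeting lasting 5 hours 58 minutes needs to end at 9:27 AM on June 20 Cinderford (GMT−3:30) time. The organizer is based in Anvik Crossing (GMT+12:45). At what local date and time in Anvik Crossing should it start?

Target end time in UTC: 9:27 AM + 3:30 = 12:57 PM on Jun 20.
Subtract 5 hours and 58 minutes → start 6:59 AM UTC on Jun 20.
Anvik Crossing is UTC+12:45: 6:59 AM + 12:45 = 7:44 PM on Jun 20.

7:44 PM on June 20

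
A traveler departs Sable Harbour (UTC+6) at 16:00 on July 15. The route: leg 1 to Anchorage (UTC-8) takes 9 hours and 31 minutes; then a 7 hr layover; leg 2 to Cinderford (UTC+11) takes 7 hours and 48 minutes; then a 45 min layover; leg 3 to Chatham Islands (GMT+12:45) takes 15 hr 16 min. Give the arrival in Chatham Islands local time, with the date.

15:05 on July 17

Convert departure to UTC: 16:00 − 6:00 = 10:00 UTC on Jul 15.
Add 9 hours and 31 minutes leg 1 → 19:31 UTC.
Add 7 hours layover in Anchorage → 02:31 UTC (Jul 16).
Add 7 hours and 48 minutes leg 2 → 10:19 UTC.
Add 45 minutes layover in Cinderford → 11:04 UTC.
Add 15 hours 16 minutes leg 3 → 02:20 UTC (Jul 17).
Chatham Islands is UTC+12:45, so local arrival = 02:20 + 12:45 = 15:05 on Jul 17.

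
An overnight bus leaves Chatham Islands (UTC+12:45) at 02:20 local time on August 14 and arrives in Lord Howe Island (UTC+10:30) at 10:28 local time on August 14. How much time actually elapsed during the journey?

10 hours 23 minutes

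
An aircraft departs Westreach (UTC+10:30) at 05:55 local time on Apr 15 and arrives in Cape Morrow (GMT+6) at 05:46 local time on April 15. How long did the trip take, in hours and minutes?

4 hours 21 minutes

Cape Morrow is 4:30 behind Westreach.
Clock-face elapsed time (ignoring zones) is −9 minutes.
Actual elapsed = −9 minutes + 4:30 = 4 hours 21 minutes.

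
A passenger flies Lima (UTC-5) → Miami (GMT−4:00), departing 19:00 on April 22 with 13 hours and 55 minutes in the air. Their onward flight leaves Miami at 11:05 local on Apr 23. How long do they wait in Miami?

1 hour 10 minutes

Convert departure to UTC: 19:00 + 5:00 = 00:00 UTC on Apr 23.
Add 13 hours 55 minutes flight time → 13:55 UTC.
Miami is UTC−4:00, so local arrival = 13:55 − 4:00 = 09:55 on Apr 23.
Layover = 11:05 − 09:55 = 1 hour 10 minutes.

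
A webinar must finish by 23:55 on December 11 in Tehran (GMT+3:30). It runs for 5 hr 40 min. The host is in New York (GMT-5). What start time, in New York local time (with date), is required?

09:45 on December 11

Target end time in UTC: 23:55 − 3:30 = 20:25 on Dec 11.
Subtract 5 hours 40 minutes → start 14:45 UTC on Dec 11.
New York is UTC−5:00: 14:45 − 5:00 = 09:45 on Dec 11.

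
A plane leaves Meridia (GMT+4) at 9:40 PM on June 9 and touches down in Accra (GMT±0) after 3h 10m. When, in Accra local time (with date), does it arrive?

8:50 PM on June 9

Accra is 4:00 behind Meridia.
After 3 hours and 10 minutes it is 12:50 AM (Jun 10) in Meridia.
Shift by the zone difference: 12:50 AM − 4:00 = 8:50 PM on Jun 9 in Accra.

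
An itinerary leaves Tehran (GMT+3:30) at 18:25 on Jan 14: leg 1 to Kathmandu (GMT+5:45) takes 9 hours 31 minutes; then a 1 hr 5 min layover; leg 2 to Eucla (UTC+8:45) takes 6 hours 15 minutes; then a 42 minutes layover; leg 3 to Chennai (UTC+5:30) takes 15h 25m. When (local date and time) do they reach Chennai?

Convert departure to UTC: 18:25 − 3:30 = 14:55 UTC on Jan 14.
Add 9 hours 31 minutes leg 1 → 00:26 UTC (Jan 15).
Add 1 hour and 5 minutes layover in Kathmandu → 01:31 UTC.
Add 6 hours 15 minutes leg 2 → 07:46 UTC.
Add 42 minutes layover in Eucla → 08:28 UTC.
Add 15 hours 25 minutes leg 3 → 23:53 UTC.
Chennai is UTC+5:30, so local arrival = 23:53 + 5:30 = 05:23 on Jan 16.

05:23 on January 16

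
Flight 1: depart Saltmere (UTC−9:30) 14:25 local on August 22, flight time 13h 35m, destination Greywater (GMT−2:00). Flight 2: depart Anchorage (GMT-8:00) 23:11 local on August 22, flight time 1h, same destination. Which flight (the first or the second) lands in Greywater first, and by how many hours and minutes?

the second, by 5 hours 19 minutes

Flight 1 in UTC: 14:25 + 9:30 = 23:55 on Aug 22.
+13 hours and 35 minutes → arrive 13:30 UTC on Aug 23.
Flight 2 in UTC: 23:11 + 8:00 = 07:11 on Aug 23.
+1 hour → arrive 08:11 UTC on Aug 23.
Flight 2 lands earlier by 5 hours 19 minutes.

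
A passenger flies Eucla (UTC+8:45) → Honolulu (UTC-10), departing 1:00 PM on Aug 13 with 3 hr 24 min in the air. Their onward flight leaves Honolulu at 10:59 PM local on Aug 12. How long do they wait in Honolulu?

1 hour 20 minutes

Convert departure to UTC: 1:00 PM − 8:45 = 4:15 AM UTC on Aug 13.
Add 3 hours 24 minutes flight time → 7:39 AM UTC.
Honolulu is UTC−10:00, so local arrival = 7:39 AM − 10:00 = 9:39 PM on Aug 12.
Layover = 10:59 PM − 9:39 PM = 1 hour 20 minutes.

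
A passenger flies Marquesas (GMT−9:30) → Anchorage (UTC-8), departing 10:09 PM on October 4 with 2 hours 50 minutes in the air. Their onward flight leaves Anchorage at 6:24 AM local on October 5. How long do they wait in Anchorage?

Convert departure to UTC: 10:09 PM + 9:30 = 7:39 AM UTC on Oct 5.
Add 2 hours and 50 minutes flight time → 10:29 AM UTC.
Anchorage is UTC−8:00, so local arrival = 10:29 AM − 8:00 = 2:29 AM on Oct 5.
Layover = 6:24 AM − 2:29 AM = 3 hours 55 minutes.

3 hours 55 minutes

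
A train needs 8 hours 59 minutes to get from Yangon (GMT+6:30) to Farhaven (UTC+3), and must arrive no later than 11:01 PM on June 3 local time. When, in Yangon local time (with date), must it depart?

5:32 PM on June 3

Target arrival in UTC: 11:01 PM − 3:00 = 8:01 PM on Jun 3.
Subtract 8 hours and 59 minutes → departure 11:02 AM UTC on Jun 3.
Yangon is UTC+6:30: 11:02 AM + 6:30 = 5:32 PM on Jun 3.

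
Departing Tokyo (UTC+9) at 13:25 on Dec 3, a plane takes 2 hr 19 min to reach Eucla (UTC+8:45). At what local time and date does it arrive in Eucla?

15:29 on Dec 3

Eucla is 0:15 behind Tokyo.
After 2 hours 19 minutes it is 15:44 in Tokyo.
Shift by the zone difference: 15:44 − 0:15 = 15:29 on Dec 3 in Eucla.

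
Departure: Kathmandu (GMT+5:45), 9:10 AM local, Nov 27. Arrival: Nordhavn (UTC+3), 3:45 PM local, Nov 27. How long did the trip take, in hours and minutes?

Departure in UTC: 9:10 AM − 5:45 = 3:25 AM on Nov 27.
Arrival in UTC: 3:45 PM − 3:00 = 12:45 PM on Nov 27.
Elapsed = 12:45 PM − 3:25 AM = 9 hours 20 minutes.

9 hours 20 minutes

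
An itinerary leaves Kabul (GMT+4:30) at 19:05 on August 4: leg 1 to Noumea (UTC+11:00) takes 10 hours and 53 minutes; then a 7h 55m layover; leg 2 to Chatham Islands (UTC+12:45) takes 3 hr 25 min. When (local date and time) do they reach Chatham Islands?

01:33 on Aug 6

Convert departure to UTC: 19:05 − 4:30 = 14:35 UTC on Aug 4.
Add 10 hours 53 minutes leg 1 → 01:28 UTC (Aug 5).
Add 7 hours and 55 minutes layover in Noumea → 09:23 UTC.
Add 3 hours 25 minutes leg 2 → 12:48 UTC.
Chatham Islands is UTC+12:45, so local arrival = 12:48 + 12:45 = 01:33 on Aug 6.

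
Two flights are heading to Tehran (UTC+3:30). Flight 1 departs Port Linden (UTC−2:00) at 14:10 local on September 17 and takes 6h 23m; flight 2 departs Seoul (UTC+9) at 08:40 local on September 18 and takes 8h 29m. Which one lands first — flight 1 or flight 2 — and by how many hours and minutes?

Flight 1 in UTC: 14:10 + 2:00 = 16:10 on Sep 17.
+6 hours 23 minutes → arrive 22:33 UTC on Sep 17.
Flight 2 in UTC: 08:40 − 9:00 = 23:40 on Sep 17.
+8 hours and 29 minutes → arrive 08:09 UTC on Sep 18.
Flight 1 lands earlier by 9 hours 36 minutes.

the first, by 9 hours 36 minutes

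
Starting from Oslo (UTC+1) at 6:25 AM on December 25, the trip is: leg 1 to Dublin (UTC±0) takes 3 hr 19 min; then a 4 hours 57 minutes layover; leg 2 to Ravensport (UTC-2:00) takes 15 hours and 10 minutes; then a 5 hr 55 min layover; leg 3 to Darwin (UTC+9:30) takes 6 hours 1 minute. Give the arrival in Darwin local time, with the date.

Convert departure to UTC: 6:25 AM − 1:00 = 5:25 AM UTC on Dec 25.
Add 3 hours 19 minutes leg 1 → 8:44 AM UTC.
Add 4 hours and 57 minutes layover in Dublin → 1:41 PM UTC.
Add 15 hours 10 minutes leg 2 → 4:51 AM UTC (Dec 26).
Add 5 hours and 55 minutes layover in Ravensport → 10:46 AM UTC.
Add 6 hours 1 minute leg 3 → 4:47 PM UTC.
Darwin is UTC+9:30, so local arrival = 4:47 PM + 9:30 = 2:17 AM on Dec 27.

2:17 AM on December 27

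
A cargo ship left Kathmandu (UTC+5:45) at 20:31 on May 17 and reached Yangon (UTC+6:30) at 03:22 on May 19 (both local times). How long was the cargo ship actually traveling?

30 hours 6 minutes

Departure in UTC: 20:31 − 5:45 = 14:46 on May 17.
Arrival in UTC: 03:22 − 6:30 = 20:52 on May 18.
Elapsed = 20:52 − 14:46 (+1 day) = 30 hours 6 minutes.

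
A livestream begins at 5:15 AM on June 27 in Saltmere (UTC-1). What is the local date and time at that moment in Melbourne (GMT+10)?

In UTC: 5:15 AM + 1:00 = 6:15 AM on Jun 27.
Melbourne is UTC+10:00: 6:15 AM + 10:00 = 4:15 PM on Jun 27.

4:15 PM on June 27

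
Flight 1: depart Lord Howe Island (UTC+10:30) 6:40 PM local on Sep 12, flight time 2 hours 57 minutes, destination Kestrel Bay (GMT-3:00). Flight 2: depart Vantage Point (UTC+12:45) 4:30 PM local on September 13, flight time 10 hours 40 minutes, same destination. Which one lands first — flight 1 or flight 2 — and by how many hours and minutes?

Flight 1 in UTC: 6:40 PM − 10:30 = 8:10 AM on Sep 12.
+2 hours 57 minutes → arrive 11:07 AM UTC on Sep 12.
Flight 2 in UTC: 4:30 PM − 12:45 = 3:45 AM on Sep 13.
+10 hours 40 minutes → arrive 2:25 PM UTC on Sep 13.
Flight 1 lands earlier by 27 hours 18 minutes.

the first, by 27 hours 18 minutes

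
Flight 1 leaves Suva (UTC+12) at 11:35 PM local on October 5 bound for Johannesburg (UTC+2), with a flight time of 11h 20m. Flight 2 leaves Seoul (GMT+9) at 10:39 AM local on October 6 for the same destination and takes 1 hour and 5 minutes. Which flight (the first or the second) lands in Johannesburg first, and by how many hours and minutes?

Flight 1 in UTC: 11:35 PM − 12:00 = 11:35 AM on Oct 5.
+11 hours and 20 minutes → arrive 10:55 PM UTC on Oct 5.
Flight 2 in UTC: 10:39 AM − 9:00 = 1:39 AM on Oct 6.
+1 hour and 5 minutes → arrive 2:44 AM UTC on Oct 6.
Flight 1 lands earlier by 3 hours 49 minutes.

the first, by 3 hours 49 minutes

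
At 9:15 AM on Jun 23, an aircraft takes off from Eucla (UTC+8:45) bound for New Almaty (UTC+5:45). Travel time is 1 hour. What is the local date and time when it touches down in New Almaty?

7:15 AM on June 23

New Almaty is 3:00 behind Eucla.
After 1 hour it is 10:15 AM in Eucla.
Shift by the zone difference: 10:15 AM − 3:00 = 7:15 AM on Jun 23 in New Almaty.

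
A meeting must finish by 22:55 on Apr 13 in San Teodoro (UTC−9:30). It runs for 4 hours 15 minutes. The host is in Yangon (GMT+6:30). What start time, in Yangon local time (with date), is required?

10:40 on April 14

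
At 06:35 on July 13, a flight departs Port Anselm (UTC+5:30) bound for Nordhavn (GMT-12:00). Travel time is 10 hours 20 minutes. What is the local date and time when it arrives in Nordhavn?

Nordhavn is 17:30 behind Port Anselm.
After 10 hours and 20 minutes it is 16:55 in Port Anselm.
Shift by the zone difference: 16:55 − 17:30 = 23:25 on Jul 12 in Nordhavn.

23:25 on July 12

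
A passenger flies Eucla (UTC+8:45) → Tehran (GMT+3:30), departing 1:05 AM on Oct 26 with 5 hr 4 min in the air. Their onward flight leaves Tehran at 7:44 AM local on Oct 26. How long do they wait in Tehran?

6 hours 50 minutes

Convert departure to UTC: 1:05 AM − 8:45 = 4:20 PM UTC on Oct 25.
Add 5 hours and 4 minutes flight time → 9:24 PM UTC.
Tehran is UTC+3:30, so local arrival = 9:24 PM + 3:30 = 12:54 AM on Oct 26.
Layover = 7:44 AM − 12:54 AM = 6 hours 50 minutes.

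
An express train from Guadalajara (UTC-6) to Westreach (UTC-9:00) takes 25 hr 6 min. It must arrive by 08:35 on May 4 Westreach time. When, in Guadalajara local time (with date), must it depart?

Target arrival in UTC: 08:35 + 9:00 = 17:35 on May 4.
Subtract 25 hours 6 minutes → departure 16:29 UTC on May 3.
Guadalajara is UTC−6:00: 16:29 − 6:00 = 10:29 on May 3.

10:29 on May 3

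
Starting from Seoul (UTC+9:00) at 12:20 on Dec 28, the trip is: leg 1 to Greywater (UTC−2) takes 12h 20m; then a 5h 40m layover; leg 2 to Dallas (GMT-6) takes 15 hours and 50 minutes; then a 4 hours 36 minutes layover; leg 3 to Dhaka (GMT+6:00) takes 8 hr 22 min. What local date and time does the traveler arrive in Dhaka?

08:08 on December 30

Convert departure to UTC: 12:20 − 9:00 = 03:20 UTC on Dec 28.
Add 12 hours and 20 minutes leg 1 → 15:40 UTC.
Add 5 hours 40 minutes layover in Greywater → 21:20 UTC.
Add 15 hours 50 minutes leg 2 → 13:10 UTC (Dec 29).
Add 4 hours 36 minutes layover in Dallas → 17:46 UTC.
Add 8 hours and 22 minutes leg 3 → 02:08 UTC (Dec 30).
Dhaka is UTC+6:00, so local arrival = 02:08 + 6:00 = 08:08 on Dec 30.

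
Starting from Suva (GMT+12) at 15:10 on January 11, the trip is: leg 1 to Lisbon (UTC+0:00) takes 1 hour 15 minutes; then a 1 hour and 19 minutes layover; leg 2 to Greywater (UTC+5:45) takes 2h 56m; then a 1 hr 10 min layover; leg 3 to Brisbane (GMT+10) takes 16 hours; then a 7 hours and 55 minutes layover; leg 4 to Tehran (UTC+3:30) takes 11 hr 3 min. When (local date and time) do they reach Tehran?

00:18 on Jan 13

Convert departure to UTC: 15:10 − 12:00 = 03:10 UTC on Jan 11.
Add 1 hour 15 minutes leg 1 → 04:25 UTC.
Add 1 hour 19 minutes layover in Lisbon → 05:44 UTC.
Add 2 hours 56 minutes leg 2 → 08:40 UTC.
Add 1 hour and 10 minutes layover in Greywater → 09:50 UTC.
Add 16 hours leg 3 → 01:50 UTC (Jan 12).
Add 7 hours and 55 minutes layover in Brisbane → 09:45 UTC.
Add 11 hours 3 minutes leg 4 → 20:48 UTC.
Tehran is UTC+3:30, so local arrival = 20:48 + 3:30 = 00:18 on Jan 13.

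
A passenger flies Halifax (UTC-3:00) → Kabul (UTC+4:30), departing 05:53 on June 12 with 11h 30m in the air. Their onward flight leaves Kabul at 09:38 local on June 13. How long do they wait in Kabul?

Convert departure to UTC: 05:53 + 3:00 = 08:53 UTC on Jun 12.
Add 11 hours 30 minutes flight time → 20:23 UTC.
Kabul is UTC+4:30, so local arrival = 20:23 + 4:30 = 00:53 on Jun 13.
Layover = 09:38 − 00:53 = 8 hours 45 minutes.

8 hours 45 minutes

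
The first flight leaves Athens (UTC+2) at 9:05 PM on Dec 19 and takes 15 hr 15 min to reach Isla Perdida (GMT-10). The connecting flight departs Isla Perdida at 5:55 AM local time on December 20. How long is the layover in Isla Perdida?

5 hours 35 minutes

Convert departure to UTC: 9:05 PM − 2:00 = 7:05 PM UTC on Dec 19.
Add 15 hours 15 minutes flight time → 10:20 AM UTC (Dec 20).
Isla Perdida is UTC−10:00, so local arrival = 10:20 AM − 10:00 = 12:20 AM on Dec 20.
Layover = 5:55 AM − 12:20 AM = 5 hours 35 minutes.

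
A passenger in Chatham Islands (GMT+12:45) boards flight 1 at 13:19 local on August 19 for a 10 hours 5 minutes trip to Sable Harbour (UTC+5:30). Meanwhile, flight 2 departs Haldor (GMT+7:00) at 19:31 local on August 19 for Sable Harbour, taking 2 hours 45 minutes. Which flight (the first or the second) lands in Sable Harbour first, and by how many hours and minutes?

Flight 1 in UTC: 13:19 − 12:45 = 00:34 on Aug 19.
+10 hours 5 minutes → arrive 10:39 UTC on Aug 19.
Flight 2 in UTC: 19:31 − 7:00 = 12:31 on Aug 19.
+2 hours and 45 minutes → arrive 15:16 UTC on Aug 19.
Flight 1 lands earlier by 4 hours 37 minutes.

the first, by 4 hours 37 minutes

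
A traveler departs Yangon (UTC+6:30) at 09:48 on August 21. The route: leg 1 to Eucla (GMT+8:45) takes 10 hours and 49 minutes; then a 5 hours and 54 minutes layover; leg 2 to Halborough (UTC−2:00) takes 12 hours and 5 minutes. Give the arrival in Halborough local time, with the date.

06:06 on Aug 22

Convert departure to UTC: 09:48 − 6:30 = 03:18 UTC on Aug 21.
Add 10 hours and 49 minutes leg 1 → 14:07 UTC.
Add 5 hours and 54 minutes layover in Eucla → 20:01 UTC.
Add 12 hours 5 minutes leg 2 → 08:06 UTC (Aug 22).
Halborough is UTC−2:00, so local arrival = 08:06 − 2:00 = 06:06 on Aug 22.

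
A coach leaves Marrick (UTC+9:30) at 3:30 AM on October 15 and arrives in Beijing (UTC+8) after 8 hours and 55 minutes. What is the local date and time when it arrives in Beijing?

10:55 AM on October 15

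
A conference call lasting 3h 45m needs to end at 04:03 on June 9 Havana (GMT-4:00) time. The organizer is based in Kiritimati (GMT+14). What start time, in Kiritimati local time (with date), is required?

18:18 on June 9

Target end time in UTC: 04:03 + 4:00 = 08:03 on Jun 9.
Subtract 3 hours 45 minutes → start 04:18 UTC on Jun 9.
Kiritimati is UTC+14:00: 04:18 + 14:00 = 18:18 on Jun 9.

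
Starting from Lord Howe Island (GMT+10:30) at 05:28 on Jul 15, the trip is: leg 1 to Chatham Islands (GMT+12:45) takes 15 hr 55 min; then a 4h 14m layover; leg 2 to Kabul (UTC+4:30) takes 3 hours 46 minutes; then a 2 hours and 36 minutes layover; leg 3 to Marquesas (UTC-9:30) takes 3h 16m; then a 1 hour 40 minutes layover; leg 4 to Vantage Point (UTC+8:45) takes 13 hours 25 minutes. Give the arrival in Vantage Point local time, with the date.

Convert departure to UTC: 05:28 − 10:30 = 18:58 UTC on Jul 14.
Add 15 hours and 55 minutes leg 1 → 10:53 UTC (Jul 15).
Add 4 hours and 14 minutes layover in Chatham Islands → 15:07 UTC.
Add 3 hours 46 minutes leg 2 → 18:53 UTC.
Add 2 hours 36 minutes layover in Kabul → 21:29 UTC.
Add 3 hours 16 minutes leg 3 → 00:45 UTC (Jul 16).
Add 1 hour 40 minutes layover in Marquesas → 02:25 UTC.
Add 13 hours and 25 minutes leg 4 → 15:50 UTC.
Vantage Point is UTC+8:45, so local arrival = 15:50 + 8:45 = 00:35 on Jul 17.

00:35 on July 17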